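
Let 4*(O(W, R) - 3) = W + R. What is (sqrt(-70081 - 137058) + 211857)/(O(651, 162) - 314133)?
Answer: -282476/418569 - 4*I*sqrt(207139)/1255707 ≈ -0.67486 - 0.0014498*I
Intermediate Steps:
O(W, R) = 3 + R/4 + W/4 (O(W, R) = 3 + (W + R)/4 = 3 + (R + W)/4 = 3 + (R/4 + W/4) = 3 + R/4 + W/4)
(sqrt(-70081 - 137058) + 211857)/(O(651, 162) - 314133) = (sqrt(-70081 - 137058) + 211857)/((3 + (1/4)*162 + (1/4)*651) - 314133) = (sqrt(-207139) + 211857)/((3 + 81/2 + 651/4) - 314133) = (I*sqrt(207139) + 211857)/(825/4 - 314133) = (211857 + I*sqrt(207139))/(-1255707/4) = (211857 + I*sqrt(207139))*(-4/1255707) = -282476/418569 - 4*I*sqrt(207139)/1255707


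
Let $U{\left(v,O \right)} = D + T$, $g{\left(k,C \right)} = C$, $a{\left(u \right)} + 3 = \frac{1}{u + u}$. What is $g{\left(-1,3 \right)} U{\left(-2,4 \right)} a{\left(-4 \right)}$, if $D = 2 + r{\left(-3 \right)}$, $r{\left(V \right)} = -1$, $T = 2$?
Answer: $- \frac{225}{8} \approx -28.125$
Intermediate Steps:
$a{\left(u \right)} = -3 + \frac{1}{2 u}$ ($a{\left(u \right)} = -3 + \frac{1}{u + u} = -3 + \frac{1}{2 u}$)
$D = 1$ ($D = 2 - 1 = 1$)
$U{\left(v,O \right)} = 3$ ($U{\left(v,O \right)} = 1 + 2 = 3$)
$g{\left(-1,3 \right)} U{\left(-2,4 \right)} a{\left(-4 \right)} = 3 \cdot 3 \left(-3 + \frac{1}{2 \left(-4\right)}\right) = 9 \left(-3 + \frac{1}{2} \left(- \frac{1}{4}\right)\right) = 9 \left(-3 - \frac{1}{8}\right) = 9 \left(- \frac{25}{8}\right) = - \frac{225}{8}$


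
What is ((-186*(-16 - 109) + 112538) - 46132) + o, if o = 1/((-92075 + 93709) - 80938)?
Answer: 7110079423/79304 ≈ 89656.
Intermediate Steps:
o = -1/79304 (o = 1/(1634 - 80938) = 1/(-79304) = -1/79304 ≈ -1.2610e-5)
((-186*(-16 - 109) + 112538) - 46132) + o = ((-186*(-16 - 109) + 112538) - 46132) - 1/79304 = ((-186*(-125) + 112538) - 46132) - 1/79304 = ((23250 + 112538) - 46132) - 1/79304 = (135788 - 46132) - 1/79304 = 89656 - 1/79304 = 7110079423/79304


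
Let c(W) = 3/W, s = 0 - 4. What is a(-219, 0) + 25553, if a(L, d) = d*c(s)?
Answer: 25553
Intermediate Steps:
s = -4
a(L, d) = -3*d/4 (a(L, d) = d*(3/(-4)) = d*(3*(-1/4)) = d*(-3/4) = -3*d/4)
a(-219, 0) + 25553 = -3/4*0 + 25553 = 0 + 25553 = 25553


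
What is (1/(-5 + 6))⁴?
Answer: 1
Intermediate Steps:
(1/(-5 + 6))⁴ = (1/1)⁴ = 1⁴ = 1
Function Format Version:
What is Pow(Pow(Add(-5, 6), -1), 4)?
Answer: 1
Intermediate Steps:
Pow(Pow(Add(-5, 6), -1), 4) = Pow(Pow(1, -1), 4) = Pow(1, 4) = 1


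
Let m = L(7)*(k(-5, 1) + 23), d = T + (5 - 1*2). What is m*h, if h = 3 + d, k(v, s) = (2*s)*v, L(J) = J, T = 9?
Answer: 1365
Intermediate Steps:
d = 12 (d = 9 + (5 - 1*2) = 9 + (5 - 2) = 9 + 3 = 12)
k(v, s) = 2*s*v
h = 15 (h = 3 + 12 = 15)
m = 91 (m = 7*(2*1*(-5) + 23) = 7*(-10 + 23) = 7*13 = 91)
m*h = 91*15 = 1365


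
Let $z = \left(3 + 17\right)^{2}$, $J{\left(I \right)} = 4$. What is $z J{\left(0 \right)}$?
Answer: $1600$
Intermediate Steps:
$z = 400$ ($z = 20^{2} = 400$)
$z J{\left(0 \right)} = 400 \cdot 4 = 1600$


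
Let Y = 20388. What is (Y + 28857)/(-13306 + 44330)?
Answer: 7035/4432 ≈ 1.5873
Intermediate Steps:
(Y + 28857)/(-13306 + 44330) = (20388 + 28857)/(-13306 + 44330) = 49245/31024 = 49245*(1/31024) = 7035/4432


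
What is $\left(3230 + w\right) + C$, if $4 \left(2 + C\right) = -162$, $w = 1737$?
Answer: $\frac{9849}{2} \approx 4924.5$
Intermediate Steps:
$C = - \frac{85}{2}$ ($C = -2 + \frac{1}{4} \left(-162\right) = -2 - \frac{81}{2} = - \frac{85}{2} \approx -42.5$)
$\left(3230 + w\right) + C = \left(3230 + 1737\right) - \frac{85}{2} = 4967 - \frac{85}{2} = \frac{9849}{2}$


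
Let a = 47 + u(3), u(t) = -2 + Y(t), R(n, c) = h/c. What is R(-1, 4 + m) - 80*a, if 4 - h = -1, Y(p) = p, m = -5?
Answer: -3845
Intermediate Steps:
h = 5 (h = 4 - 1*(-1) = 4 + 1 = 5)
R(n, c) = 5/c
u(t) = -2 + t
a = 48 (a = 47 + (-2 + 3) = 47 + 1 = 48)
R(-1, 4 + m) - 80*a = 5/(4 - 5) - 80*48 = 5/(-1) - 3840 = 5*(-1) - 3840 = -5 - 3840 = -3845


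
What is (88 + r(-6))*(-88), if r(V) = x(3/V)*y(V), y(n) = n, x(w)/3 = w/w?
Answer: -6160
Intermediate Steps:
x(w) = 3 (x(w) = 3*(w/w) = 3*1 = 3)
r(V) = 3*V
(88 + r(-6))*(-88) = (88 + 3*(-6))*(-88) = (88 - 18)*(-88) = 70*(-88) = -6160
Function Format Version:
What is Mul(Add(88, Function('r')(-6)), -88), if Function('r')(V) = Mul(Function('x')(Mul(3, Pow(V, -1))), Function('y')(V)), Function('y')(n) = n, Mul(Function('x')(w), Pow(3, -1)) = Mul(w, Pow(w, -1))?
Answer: -6160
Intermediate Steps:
Function('x')(w) = 3 (Function('x')(w) = Mul(3, Mul(w, Pow(w, -1))) = Mul(3, 1) = 3)
Function('r')(V) = Mul(3, V)
Mul(Add(88, Function('r')(-6)), -88) = Mul(Add(88, Mul(3, -6)), -88) = Mul(Add(88, -18), -88) = Mul(70, -88) = -6160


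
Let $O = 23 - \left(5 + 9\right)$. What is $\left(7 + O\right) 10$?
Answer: $160$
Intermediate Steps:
$O = 9$ ($O = 23 - 14 = 9$)
$\left(7 + O\right) 10 = \left(7 + 9\right) 10 = 16 \cdot 10 = 160$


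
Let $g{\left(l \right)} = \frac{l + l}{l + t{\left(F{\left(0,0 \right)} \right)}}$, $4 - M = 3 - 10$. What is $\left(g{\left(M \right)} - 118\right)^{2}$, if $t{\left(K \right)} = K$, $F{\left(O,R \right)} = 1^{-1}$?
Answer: $\frac{485809}{36} \approx 13495.0$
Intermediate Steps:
$F{\left(O,R \right)} = 1$
$M = 11$ ($M = 4 - \left(3 - 10\right) = 4 - -7 = 4 + 7 = 11$)
$g{\left(l \right)} = \frac{2 l}{1 + l}$ ($g{\left(l \right)} = \frac{l + l}{l + 1} = \frac{2 l}{1 + l}$)
$\left(g{\left(M \right)} - 118\right)^{2} = \left(2 \cdot 11 \frac{1}{1 + 11} - 118\right)^{2} = \left(2 \cdot 11 \cdot \frac{1}{12} - 118\right)^{2} = \left(\frac{11}{6} - 118\right)^{2} = \left(- \frac{697}{6}\right)^{2} = \frac{485809}{36}$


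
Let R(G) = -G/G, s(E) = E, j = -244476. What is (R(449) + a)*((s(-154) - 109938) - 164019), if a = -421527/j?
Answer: -16177208887/81492 ≈ -1.9851e+5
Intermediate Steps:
a = 140509/81492 (a = -421527/(-244476) = -421527*(-1/244476) = 140509/81492 ≈ 1.7242)
R(G) = -1 (R(G) = -1*1 = -1)
(R(449) + a)*((s(-154) - 109938) - 164019) = (-1 + 140509/81492)*((-154 - 109938) - 164019) = 59017*(-110092 - 164019)/81492 = (59017/81492)*(-274111) = -16177208887/81492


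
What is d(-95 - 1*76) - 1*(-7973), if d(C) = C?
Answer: 7802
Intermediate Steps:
d(-95 - 1*76) - 1*(-7973) = (-95 - 1*76) - 1*(-7973) = (-95 - 76) + 7973 = -171 + 7973 = 7802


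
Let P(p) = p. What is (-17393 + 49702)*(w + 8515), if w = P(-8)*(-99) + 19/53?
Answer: 15937706610/53 ≈ 3.0071e+8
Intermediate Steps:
w = 41995/53 (w = -8*(-99) + 19/53 = 792 + 19*(1/53) = 792 + 19/53 = 41995/53 ≈ 792.36)
(-17393 + 49702)*(w + 8515) = (-17393 + 49702)*(41995/53 + 8515) = 32309*(493290/53) = 15937706610/53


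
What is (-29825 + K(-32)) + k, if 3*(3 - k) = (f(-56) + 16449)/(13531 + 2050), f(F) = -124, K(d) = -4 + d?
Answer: -1395668819/46743 ≈ -29858.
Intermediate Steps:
k = 123904/46743 (k = 3 - (-124 + 16449)/(3*(13531 + 2050)) = 3 - 16325/(3*15581) = 3 - ⅓*16325/15581 = 3 - 16325/46743 = 123904/46743 ≈ 2.6507)
(-29825 + K(-32)) + k = (-29825 + (-4 - 32)) + 123904/46743 = (-29825 - 36) + 123904/46743 = -29861 + 123904/46743 = -1395668819/46743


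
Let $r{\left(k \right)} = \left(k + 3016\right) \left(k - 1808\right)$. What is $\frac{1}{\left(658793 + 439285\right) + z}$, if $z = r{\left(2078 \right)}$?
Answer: $\frac{1}{2473458} \approx 4.0429 \cdot 10^{-7}$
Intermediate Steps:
$r{\left(k \right)} = \left(-1808 + k\right) \left(3016 + k\right)$ ($r{\left(k \right)} = \left(3016 + k\right) \left(-1808 + k\right) = \left(-1808 + k\right) \left(3016 + k\right)$)
$z = 1375380$ ($z = -5452928 + 2078^{2} + 1208 \cdot 2078 = -5452928 + 4318084 + 2510224 = 1375380$)
$\frac{1}{\left(658793 + 439285\right) + z} = \frac{1}{\left(658793 + 439285\right) + 1375380} = \frac{1}{1098078 + 1375380} = \frac{1}{2473458}$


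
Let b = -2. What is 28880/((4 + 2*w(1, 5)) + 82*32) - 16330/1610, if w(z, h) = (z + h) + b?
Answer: 3751/4613 ≈ 0.81314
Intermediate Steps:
w(z, h) = -2 + h + z (w(z, h) = (z + h) - 2 = (h + z) - 2 = -2 + h + z)
28880/((4 + 2*w(1, 5)) + 82*32) - 16330/1610 = 28880/((4 + 2*(-2 + 5 + 1)) + 82*32) - 16330/1610 = 28880/((4 + 2*4) + 2624) - 16330*1/1610 = 28880/((4 + 8) + 2624) - 71/7 = 28880/(12 + 2624) - 71/7 = 28880/2636 - 71/7 = 28880*(1/2636) - 71/7 = 7220/659 - 71/7 = 3751/4613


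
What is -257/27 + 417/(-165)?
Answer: -17888/1485 ≈ -12.046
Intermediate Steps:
-257/27 + 417/(-165) = -257*1/27 + 417*(-1/165) = -257/27 - 139/55 = -17888/1485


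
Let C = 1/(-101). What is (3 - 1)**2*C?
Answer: -4/101 ≈ -0.039604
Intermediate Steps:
C = -1/101 ≈ -0.0099010
(3 - 1)**2*C = (3 - 1)**2*(-1/101) = 2**2*(-1/101) = 4*(-1/101) = -4/101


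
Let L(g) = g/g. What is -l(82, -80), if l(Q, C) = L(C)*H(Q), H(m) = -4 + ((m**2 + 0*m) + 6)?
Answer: -6726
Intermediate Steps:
H(m) = 2 + m**2 (H(m) = -4 + ((m**2 + 0) + 6) = -4 + (m**2 + 6) = -4 + (6 + m**2) = 2 + m**2)
L(g) = 1
l(Q, C) = 2 + Q**2 (l(Q, C) = 1*(2 + Q**2) = 2 + Q**2)
-l(82, -80) = -(2 + 82**2) = -(2 + 6724) = -1*6726 = -6726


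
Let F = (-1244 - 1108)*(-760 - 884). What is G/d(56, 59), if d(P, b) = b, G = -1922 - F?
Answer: -3868610/59 ≈ -65570.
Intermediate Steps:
F = 3866688 (F = -2352*(-1644) = 3866688)
G = -3868610 (G = -1922 - 1*3866688 = -1922 - 3866688 = -3868610)
G/d(56, 59) = -3868610/59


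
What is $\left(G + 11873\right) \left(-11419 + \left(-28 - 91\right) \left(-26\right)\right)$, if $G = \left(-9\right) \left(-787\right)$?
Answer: $-157808700$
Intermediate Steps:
$G = 7083$
$\left(G + 11873\right) \left(-11419 + \left(-28 - 91\right) \left(-26\right)\right) = \left(7083 + 11873\right) \left(-11419 + \left(-28 - 91\right) \left(-26\right)\right) = 18956 \left(-11419 - -3094\right) = 18956 \left(-11419 + 3094\right) = 18956 \left(-8325\right) = -157808700$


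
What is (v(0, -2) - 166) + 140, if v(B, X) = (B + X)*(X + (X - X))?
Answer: -22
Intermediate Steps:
v(B, X) = X*(B + X) (v(B, X) = (B + X)*(X + 0) = (B + X)*X = X*(B + X))
(v(0, -2) - 166) + 140 = (-2*(0 - 2) - 166) + 140 = (-2*(-2) - 166) + 140 = (4 - 166) + 140 = -162 + 140 = -22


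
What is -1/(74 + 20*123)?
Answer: -1/2534 ≈ -0.00039463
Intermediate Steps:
-1/(74 + 20*123) = -1/(74 + 2460) = -1/2534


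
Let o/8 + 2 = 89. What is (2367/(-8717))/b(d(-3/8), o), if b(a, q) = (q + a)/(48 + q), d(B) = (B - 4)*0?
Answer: -73377/252793 ≈ -0.29027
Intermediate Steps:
o = 696 (o = -16 + 8*89 = -16 + 712 = 696)
d(B) = 0 (d(B) = (-4 + B)*0 = 0)
b(a, q) = (a + q)/(48 + q)
(2367/(-8717))/b(d(-3/8), o) = (2367/(-8717))/(((0 + 696)/(48 + 696))) = (2367*(-1/8717))/((696/744)) = -2367/(8717*((1/744)*696)) = -2367/(8717*29/31) = -2367/8717*31/29 = -73377/252793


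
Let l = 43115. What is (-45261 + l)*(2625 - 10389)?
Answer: 16661544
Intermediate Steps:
(-45261 + l)*(2625 - 10389) = (-45261 + 43115)*(2625 - 10389) = -2146*(-7764) = 16661544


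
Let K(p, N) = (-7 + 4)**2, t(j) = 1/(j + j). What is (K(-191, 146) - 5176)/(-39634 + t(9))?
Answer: 93006/713411 ≈ 0.13037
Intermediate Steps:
t(j) = 1/(2*j)
K(p, N) = 9 (K(p, N) = (-3)**2 = 9)
(K(-191, 146) - 5176)/(-39634 + t(9)) = (9 - 5176)/(-39634 + (1/2)/9) = -5167/(-39634 + (1/2)*(1/9)) = -5167/(-39634 + 1/18) = -5167/(-713411/18) = -5167*(-18/713411) = 93006/713411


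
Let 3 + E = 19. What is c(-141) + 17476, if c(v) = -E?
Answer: 17460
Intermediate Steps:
E = 16 (E = -3 + 19 = 16)
c(v) = -16 (c(v) = -1*16 = -16)
c(-141) + 17476 = -16 + 17476 = 17460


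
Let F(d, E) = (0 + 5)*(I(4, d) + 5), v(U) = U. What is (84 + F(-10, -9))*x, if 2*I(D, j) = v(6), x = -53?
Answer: -6572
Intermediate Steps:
I(D, j) = 3 (I(D, j) = (1/2)*6 = 3)
F(d, E) = 40 (F(d, E) = (0 + 5)*(3 + 5) = 5*8 = 40)
(84 + F(-10, -9))*x = (84 + 40)*(-53) = 124*(-53) = -6572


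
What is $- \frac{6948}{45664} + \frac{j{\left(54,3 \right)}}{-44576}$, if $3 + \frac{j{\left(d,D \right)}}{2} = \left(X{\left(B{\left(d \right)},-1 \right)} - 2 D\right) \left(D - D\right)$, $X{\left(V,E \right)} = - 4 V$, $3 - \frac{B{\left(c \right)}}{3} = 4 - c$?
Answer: $- \frac{4835001}{31804976} \approx -0.15202$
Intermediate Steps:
$B{\left(c \right)} = -3 + 3 c$ ($B{\left(c \right)} = 9 - 3 \left(4 - c\right) = 9 + \left(-12 + 3 c\right) = -3 + 3 c$)
$j{\left(d,D \right)} = -6$ ($j{\left(d,D \right)} = -6 + 2 \left(- 4 \left(-3 + 3 d\right) - 2 D\right) \left(D - D\right) = -6 + 2 \left(\left(12 - 12 d\right) - 2 D\right) 0 = -6 + 2 \left(12 - 12 d - 2 D\right) 0 = -6 + 2 \cdot 0 = -6 + 0 = -6$)
$- \frac{6948}{45664} + \frac{j{\left(54,3 \right)}}{-44576} = - \frac{6948}{45664} - \frac{6}{-44576} = \left(-6948\right) \frac{1}{45664} - - \frac{3}{22288} = - \frac{1737}{11416} + \frac{3}{22288} = - \frac{4835001}{31804976}$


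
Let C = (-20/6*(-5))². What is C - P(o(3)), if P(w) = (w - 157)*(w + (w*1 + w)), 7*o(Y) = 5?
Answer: 270190/441 ≈ 612.68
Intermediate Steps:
o(Y) = 5/7 (o(Y) = (⅐)*5 = 5/7)
P(w) = 3*w*(-157 + w) (P(w) = (-157 + w)*(w + (w + w)) = (-157 + w)*(w + 2*w) = (-157 + w)*(3*w) = 3*w*(-157 + w))
C = 2500/9 (C = (-20*⅙*(-5))² = (-10/3*(-5))² = (50/3)² = 2500/9 ≈ 277.78)
C - P(o(3)) = 2500/9 - 3*5*(-157 + 5/7)/7 = 2500/9 - 3*5*(-1094)/(7*7) = 2500/9 - 1*(-16410/49) = 2500/9 + 16410/49 = 270190/441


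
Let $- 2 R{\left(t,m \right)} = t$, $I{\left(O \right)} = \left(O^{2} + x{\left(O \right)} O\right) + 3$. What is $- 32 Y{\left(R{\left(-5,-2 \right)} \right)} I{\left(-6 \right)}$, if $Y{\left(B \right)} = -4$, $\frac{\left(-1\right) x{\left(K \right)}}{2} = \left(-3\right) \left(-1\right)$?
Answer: $9600$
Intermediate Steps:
$x{\left(K \right)} = -6$ ($x{\left(K \right)} = - 2 \left(\left(-3\right) \left(-1\right)\right) = \left(-2\right) 3 = -6$)
$I{\left(O \right)} = 3 + O^{2} - 6 O$ ($I{\left(O \right)} = \left(O^{2} - 6 O\right) + 3 = 3 + O^{2} - 6 O$)
$R{\left(t,m \right)} = - \frac{t}{2}$
$- 32 Y{\left(R{\left(-5,-2 \right)} \right)} I{\left(-6 \right)} = \left(-32\right) \left(-4\right) \left(3 + \left(-6\right)^{2} - -36\right) = 128 \left(3 + 36 + 36\right) = 128 \cdot 75 = 9600$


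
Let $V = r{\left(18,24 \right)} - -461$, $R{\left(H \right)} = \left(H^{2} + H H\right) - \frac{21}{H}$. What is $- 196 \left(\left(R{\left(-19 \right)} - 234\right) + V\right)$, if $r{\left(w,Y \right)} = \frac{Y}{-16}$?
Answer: $- \frac{3532606}{19} \approx -1.8593 \cdot 10^{5}$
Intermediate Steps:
$R{\left(H \right)} = - \frac{21}{H} + 2 H^{2}$ ($R{\left(H \right)} = \left(H^{2} + H^{2}\right) - \frac{21}{H} = 2 H^{2} - \frac{21}{H} = - \frac{21}{H} + 2 H^{2}$)
$r{\left(w,Y \right)} = - \frac{Y}{16}$ ($r{\left(w,Y \right)} = Y \left(- \frac{1}{16}\right) = - \frac{Y}{16}$)
$V = \frac{919}{2}$ ($V = \left(- \frac{1}{16}\right) 24 - -461 = - \frac{3}{2} + 461 = \frac{919}{2} \approx 459.5$)
$- 196 \left(\left(R{\left(-19 \right)} - 234\right) + V\right) = - 196 \left(\left(\frac{-21 + 2 \left(-19\right)^{3}}{-19} - 234\right) + \frac{919}{2}\right) = - 196 \left(\left(- \frac{-21 + 2 \left(-6859\right)}{19} - 234\right) + \frac{919}{2}\right) = - 196 \left(\left(- \frac{-21 - 13718}{19} - 234\right) + \frac{919}{2}\right) = - 196 \left(\left(\left(- \frac{1}{19}\right) \left(-13739\right) - 234\right) + \frac{919}{2}\right) = - 196 \left(\left(\frac{13739}{19} - 234\right) + \frac{919}{2}\right) = - 196 \left(\frac{9293}{19} + \frac{919}{2}\right) = \left(-196\right) \frac{36047}{38} = - \frac{3532606}{19}$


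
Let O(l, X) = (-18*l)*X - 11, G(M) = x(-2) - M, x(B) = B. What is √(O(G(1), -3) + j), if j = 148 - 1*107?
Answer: 2*I*√33 ≈ 11.489*I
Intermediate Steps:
G(M) = -2 - M
j = 41 (j = 148 - 107 = 41)
O(l, X) = -11 - 18*X*l (O(l, X) = -18*X*l - 11 = -11 - 18*X*l)
√(O(G(1), -3) + j) = √((-11 - 18*(-3)*(-2 - 1*1)) + 41) = √((-11 - 18*(-3)*(-2 - 1)) + 41) = √((-11 - 18*(-3)*(-3)) + 41) = √((-11 - 162) + 41) = √(-173 + 41) = √(-132) = 2*I*√33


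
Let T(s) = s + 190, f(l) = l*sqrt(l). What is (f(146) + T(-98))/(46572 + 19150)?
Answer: 46/32861 + 73*sqrt(146)/32861 ≈ 0.028242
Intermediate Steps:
f(l) = l**(3/2)
T(s) = 190 + s
(f(146) + T(-98))/(46572 + 19150) = (146**(3/2) + (190 - 98))/(46572 + 19150) = (146*sqrt(146) + 92)/65722 = (92 + 146*sqrt(146))*(1/65722) = 46/32861 + 73*sqrt(146)/32861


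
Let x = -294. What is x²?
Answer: 86436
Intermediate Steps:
x² = (-294)² = 86436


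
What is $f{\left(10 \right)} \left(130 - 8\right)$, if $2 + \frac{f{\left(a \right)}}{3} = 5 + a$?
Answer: $4758$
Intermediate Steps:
$f{\left(a \right)} = 9 + 3 a$ ($f{\left(a \right)} = -6 + 3 \left(5 + a\right) = -6 + \left(15 + 3 a\right) = 9 + 3 a$)
$f{\left(10 \right)} \left(130 - 8\right) = \left(9 + 3 \cdot 10\right) \left(130 - 8\right) = \left(9 + 30\right) 122 = 39 \cdot 122 = 4758$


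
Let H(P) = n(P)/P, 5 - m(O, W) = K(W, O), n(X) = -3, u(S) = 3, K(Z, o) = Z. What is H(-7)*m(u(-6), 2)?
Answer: 9/7 ≈ 1.2857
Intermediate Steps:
m(O, W) = 5 - W
H(P) = -3/P
H(-7)*m(u(-6), 2) = (-3/(-7))*(5 - 1*2) = (-3*(-⅐))*(5 - 2) = (3/7)*3 = 9/7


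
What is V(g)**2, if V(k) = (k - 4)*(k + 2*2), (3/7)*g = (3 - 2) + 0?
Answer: 9025/81 ≈ 111.42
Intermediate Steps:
g = 7/3 (g = 7*((3 - 2) + 0)/3 = 7*(1 + 0)/3 = (7/3)*1 = 7/3 ≈ 2.3333)
V(k) = (-4 + k)*(4 + k) (V(k) = (-4 + k)*(k + 4) = (-4 + k)*(4 + k))
V(g)**2 = (-16 + (7/3)**2)**2 = (-16 + 49/9)**2 = (-95/9)**2 = 9025/81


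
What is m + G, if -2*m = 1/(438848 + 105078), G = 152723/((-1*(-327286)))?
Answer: 83069846855/178019364836 ≈ 0.46663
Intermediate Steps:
G = 152723/327286 ≈ 0.46663
m = -1/1087852 (m = -1/(2*(438848 + 105078)) = -1/2/543926 = -1/2*1/543926 = -1/1087852 ≈ -9.1924e-7)
m + G = -1/1087852 + 152723/327286 = 83069846855/178019364836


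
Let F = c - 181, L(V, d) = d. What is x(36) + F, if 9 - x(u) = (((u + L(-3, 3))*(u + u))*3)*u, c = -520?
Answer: -303956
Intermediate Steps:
x(u) = 9 - 6*u²*(3 + u) (x(u) = 9 - ((u + 3)*(u + u))*3*u = 9 - ((3 + u)*(2*u))*3*u = 9 - (2*u*(3 + u))*3*u = 9 - 6*u*(3 + u)*u = 9 - 6*u²*(3 + u))
F = -701 (F = -520 - 181 = -701)
x(36) + F = (9 - 18*36² - 6*36³) - 701 = (9 - 18*1296 - 6*46656) - 701 = (9 - 23328 - 279936) - 701 = -303255 - 701 = -303956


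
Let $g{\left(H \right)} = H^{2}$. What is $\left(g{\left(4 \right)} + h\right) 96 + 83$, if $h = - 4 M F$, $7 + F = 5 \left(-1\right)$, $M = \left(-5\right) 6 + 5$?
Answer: $-113581$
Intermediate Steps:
$M = -25$ ($M = -30 + 5 = -25$)
$F = -12$ ($F = -7 + 5 \left(-1\right) = -7 - 5 = -12$)
$h = -1200$ ($h = \left(-4\right) \left(-25\right) \left(-12\right) = 100 \left(-12\right) = -1200$)
$\left(g{\left(4 \right)} + h\right) 96 + 83 = \left(4^{2} - 1200\right) 96 + 83 = \left(16 - 1200\right) 96 + 83 = \left(-1184\right) 96 + 83 = -113664 + 83 = -113581$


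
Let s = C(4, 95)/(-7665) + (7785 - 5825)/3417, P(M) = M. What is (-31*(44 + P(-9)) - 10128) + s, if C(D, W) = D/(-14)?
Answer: -228408505569/20371015 ≈ -11212.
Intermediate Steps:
C(D, W) = -D/14 (C(D, W) = D*(-1/14) = -D/14)
s = 11685626/20371015 (s = -1/14*4/(-7665) + (7785 - 5825)/3417 = -2/7*(-1/7665) + 1960*(1/3417) = 2/53655 + 1960/3417 = 11685626/20371015 ≈ 0.57364)
(-31*(44 + P(-9)) - 10128) + s = (-31*(44 - 9) - 10128) + 11685626/20371015 = (-31*35 - 10128) + 11685626/20371015 = (-1085 - 10128) + 11685626/20371015 = -11213 + 11685626/20371015 = -228408505569/20371015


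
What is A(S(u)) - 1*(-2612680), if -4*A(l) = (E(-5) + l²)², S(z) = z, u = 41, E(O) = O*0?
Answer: 7624959/4 ≈ 1.9062e+6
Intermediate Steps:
E(O) = 0
A(l) = -l⁴/4 (A(l) = -(0 + l²)²/4 = -l⁴/4)
A(S(u)) - 1*(-2612680) = -¼*41⁴ - 1*(-2612680) = -¼*2825761 + 2612680 = -2825761/4 + 2612680 = 7624959/4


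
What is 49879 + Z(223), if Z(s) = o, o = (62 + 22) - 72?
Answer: 49891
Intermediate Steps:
o = 12 (o = 84 - 72 = 12)
Z(s) = 12
49879 + Z(223) = 49879 + 12 = 49891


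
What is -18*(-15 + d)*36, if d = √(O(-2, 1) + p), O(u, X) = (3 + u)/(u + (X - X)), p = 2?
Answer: 9720 - 324*√6 ≈ 8926.4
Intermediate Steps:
O(u, X) = (3 + u)/u (O(u, X) = (3 + u)/(u + 0) = (3 + u)/u)
d = √6/2 (d = √((3 - 2)/(-2) + 2) = √(-½*1 + 2) = √(-½ + 2) = √(3/2) = √6/2 ≈ 1.2247)
-18*(-15 + d)*36 = -18*(-15 + √6/2)*36 = (270 - 9*√6)*36 = 9720 - 324*√6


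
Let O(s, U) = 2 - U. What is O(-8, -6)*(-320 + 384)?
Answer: 512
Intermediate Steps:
O(-8, -6)*(-320 + 384) = (2 - 1*(-6))*(-320 + 384) = (2 + 6)*64 = 8*64 = 512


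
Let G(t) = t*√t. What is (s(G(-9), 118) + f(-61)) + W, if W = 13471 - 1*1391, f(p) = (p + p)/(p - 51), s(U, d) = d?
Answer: 683149/56 ≈ 12199.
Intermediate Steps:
G(t) = t^(3/2)
f(p) = 2*p/(-51 + p) (f(p) = (2*p)/(-51 + p) = 2*p/(-51 + p))
W = 12080 (W = 13471 - 1391 = 12080)
(s(G(-9), 118) + f(-61)) + W = (118 + 2*(-61)/(-51 - 61)) + 12080 = (118 + 2*(-61)/(-112)) + 12080 = (118 + 2*(-61)*(-1/112)) + 12080 = (118 + 61/56) + 12080 = 6669/56 + 12080 = 683149/56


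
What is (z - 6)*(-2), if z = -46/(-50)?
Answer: 254/25 ≈ 10.160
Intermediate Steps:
z = 23/25 (z = -46*(-1/50) = 23/25 ≈ 0.92000)
(z - 6)*(-2) = (23/25 - 6)*(-2) = -127/25*(-2) = 254/25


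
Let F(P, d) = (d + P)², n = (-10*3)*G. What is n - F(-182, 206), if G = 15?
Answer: -1026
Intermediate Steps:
n = -450 (n = -10*3*15 = -30*15 = -450)
F(P, d) = (P + d)²
n - F(-182, 206) = -450 - (-182 + 206)² = -450 - 1*24² = -450 - 1*576 = -450 - 576 = -1026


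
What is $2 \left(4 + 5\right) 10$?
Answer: $180$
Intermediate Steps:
$2 \left(4 + 5\right) 10 = 2 \cdot 9 \cdot 10 = 18 \cdot 10 = 180$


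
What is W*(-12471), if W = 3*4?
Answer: -149652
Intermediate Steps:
W = 12
W*(-12471) = 12*(-12471) = -149652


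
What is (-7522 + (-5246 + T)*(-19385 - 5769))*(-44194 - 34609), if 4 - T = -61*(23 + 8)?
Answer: -6641795172196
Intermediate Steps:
T = 1895 (T = 4 - (-61)*(23 + 8) = 4 - (-61)*31 = 4 - 1*(-1891) = 4 + 1891 = 1895)
(-7522 + (-5246 + T)*(-19385 - 5769))*(-44194 - 34609) = (-7522 + (-5246 + 1895)*(-19385 - 5769))*(-44194 - 34609) = (-7522 - 3351*(-25154))*(-78803) = (-7522 + 84291054)*(-78803) = 84283532*(-78803) = -6641795172196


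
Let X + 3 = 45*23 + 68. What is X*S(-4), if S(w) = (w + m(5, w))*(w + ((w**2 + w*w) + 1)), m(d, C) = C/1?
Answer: -255200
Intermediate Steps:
m(d, C) = C (m(d, C) = C*1 = C)
X = 1100 (X = -3 + (45*23 + 68) = -3 + (1035 + 68) = -3 + 1103 = 1100)
S(w) = 2*w*(1 + w + 2*w**2) (S(w) = (w + w)*(w + ((w**2 + w*w) + 1)) = (2*w)*(w + ((w**2 + w**2) + 1)) = (2*w)*(w + (2*w**2 + 1)) = (2*w)*(w + (1 + 2*w**2)) = (2*w)*(1 + w + 2*w**2) = 2*w*(1 + w + 2*w**2))
X*S(-4) = 1100*(2*(-4)*(1 - 4 + 2*(-4)**2)) = 1100*(2*(-4)*(1 - 4 + 2*16)) = 1100*(2*(-4)*(1 - 4 + 32)) = 1100*(2*(-4)*29) = 1100*(-232) = -255200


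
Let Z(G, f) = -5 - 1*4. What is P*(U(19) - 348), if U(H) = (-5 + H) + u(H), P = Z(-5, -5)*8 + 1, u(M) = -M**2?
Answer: 49345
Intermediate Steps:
Z(G, f) = -9 (Z(G, f) = -5 - 4 = -9)
P = -71 (P = -9*8 + 1 = -72 + 1 = -71)
U(H) = -5 + H - H**2 (U(H) = (-5 + H) - H**2 = -5 + H - H**2)
P*(U(19) - 348) = -71*((-5 + 19 - 1*19**2) - 348) = -71*((-5 + 19 - 1*361) - 348) = -71*((-5 + 19 - 361) - 348) = -71*(-347 - 348) = -71*(-695) = 49345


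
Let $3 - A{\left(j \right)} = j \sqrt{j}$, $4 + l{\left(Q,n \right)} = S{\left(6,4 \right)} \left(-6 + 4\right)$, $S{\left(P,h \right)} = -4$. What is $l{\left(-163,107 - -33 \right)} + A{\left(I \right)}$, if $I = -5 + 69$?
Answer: $-505$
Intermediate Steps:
$l{\left(Q,n \right)} = 4$ ($l{\left(Q,n \right)} = -4 - 4 \left(-6 + 4\right) = -4 - -8 = -4 + 8 = 4$)
$I = 64$
$A{\left(j \right)} = 3 - j^{\frac{3}{2}}$ ($A{\left(j \right)} = 3 - j \sqrt{j} = 3 - j^{\frac{3}{2}}$)
$l{\left(-163,107 - -33 \right)} + A{\left(I \right)} = 4 + \left(3 - 64^{\frac{3}{2}}\right) = 4 + \left(3 - 512\right) = 4 - 509 = -505$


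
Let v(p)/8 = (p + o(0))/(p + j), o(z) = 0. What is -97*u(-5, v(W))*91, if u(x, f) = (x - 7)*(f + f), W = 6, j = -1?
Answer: 10168704/5 ≈ 2.0337e+6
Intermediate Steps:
v(p) = 8*p/(-1 + p) (v(p) = 8*((p + 0)/(p - 1)) = 8*(p/(-1 + p)) = 8*p/(-1 + p))
u(x, f) = 2*f*(-7 + x) (u(x, f) = (-7 + x)*(2*f) = 2*f*(-7 + x))
-97*u(-5, v(W))*91 = -194*8*6/(-1 + 6)*(-7 - 5)*91 = -194*8*6/5*(-12)*91 = -194*8*6*(1/5)*(-12)*91 = -194*48*(-12)/5*91 = -97*(-1152/5)*91 = (111744/5)*91 = 10168704/5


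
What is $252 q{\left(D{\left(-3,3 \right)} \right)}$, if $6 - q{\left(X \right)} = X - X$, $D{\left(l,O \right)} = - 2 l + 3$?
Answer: $1512$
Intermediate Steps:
$D{\left(l,O \right)} = 3 - 2 l$
$q{\left(X \right)} = 6$ ($q{\left(X \right)} = 6 - \left(X - X\right) = 6 - 0 = 6 + 0 = 6$)
$252 q{\left(D{\left(-3,3 \right)} \right)} = 252 \cdot 6 = 1512$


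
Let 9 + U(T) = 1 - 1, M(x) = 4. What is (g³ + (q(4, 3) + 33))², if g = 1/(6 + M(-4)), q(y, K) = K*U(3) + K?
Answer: 81018001/1000000 ≈ 81.018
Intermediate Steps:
U(T) = -9 (U(T) = -9 + (1 - 1) = -9 + 0 = -9)
q(y, K) = -8*K (q(y, K) = K*(-9) + K = -9*K + K = -8*K)
g = ⅒ (g = 1/(6 + 4) = 1/10 = ⅒ ≈ 0.10000)
(g³ + (q(4, 3) + 33))² = ((⅒)³ + (-8*3 + 33))² = (1/1000 + (-24 + 33))² = (1/1000 + 9)² = (9001/1000)² = 81018001/1000000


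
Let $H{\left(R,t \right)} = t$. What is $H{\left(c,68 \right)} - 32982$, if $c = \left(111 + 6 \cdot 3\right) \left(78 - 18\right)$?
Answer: $-32914$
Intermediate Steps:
$c = 7740$ ($c = \left(111 + 18\right) 60 = 129 \cdot 60 = 7740$)
$H{\left(c,68 \right)} - 32982 = 68 - 32982 = -32914$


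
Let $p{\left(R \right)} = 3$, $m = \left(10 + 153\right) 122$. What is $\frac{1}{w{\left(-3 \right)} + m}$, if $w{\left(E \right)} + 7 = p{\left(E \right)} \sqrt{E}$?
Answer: $\frac{19879}{395174668} - \frac{3 i \sqrt{3}}{395174668} \approx 5.0304 \cdot 10^{-5} - 1.3149 \cdot 10^{-8} i$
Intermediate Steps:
$m = 19886$ ($m = 163 \cdot 122 = 19886$)
$w{\left(E \right)} = -7 + 3 \sqrt{E}$
$\frac{1}{w{\left(-3 \right)} + m} = \frac{1}{\left(-7 + 3 \sqrt{-3}\right) + 19886} = \frac{1}{\left(-7 + 3 i \sqrt{3}\right) + 19886} = \frac{1}{19879 + 3 i \sqrt{3}}$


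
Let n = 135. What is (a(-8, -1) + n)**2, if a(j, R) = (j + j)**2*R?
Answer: 14641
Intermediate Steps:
a(j, R) = 4*R*j**2 (a(j, R) = (2*j)**2*R = (4*j**2)*R = 4*R*j**2)
(a(-8, -1) + n)**2 = (4*(-1)*(-8)**2 + 135)**2 = (4*(-1)*64 + 135)**2 = (-256 + 135)**2 = (-121)**2 = 14641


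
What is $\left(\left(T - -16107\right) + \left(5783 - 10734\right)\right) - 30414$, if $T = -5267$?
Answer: $-24525$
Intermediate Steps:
$\left(\left(T - -16107\right) + \left(5783 - 10734\right)\right) - 30414 = \left(\left(-5267 - -16107\right) + \left(5783 - 10734\right)\right) - 30414 = \left(\left(-5267 + 16107\right) - 4951\right) - 30414 = \left(10840 - 4951\right) - 30414 = 5889 - 30414 = -24525$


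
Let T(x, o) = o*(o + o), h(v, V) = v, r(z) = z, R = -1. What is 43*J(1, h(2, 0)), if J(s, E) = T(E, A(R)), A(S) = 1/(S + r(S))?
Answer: 43/2 ≈ 21.500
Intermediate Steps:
A(S) = 1/(2*S) (A(S) = 1/(S + S) = 1/(2*S))
T(x, o) = 2*o**2 (T(x, o) = o*(2*o) = 2*o**2)
J(s, E) = 1/2 (J(s, E) = 2*((1/2)/(-1))**2 = 2*((1/2)*(-1))**2 = 2*(-1/2)**2 = 2*(1/4) = 1/2)
43*J(1, h(2, 0)) = 43*(1/2) = 43/2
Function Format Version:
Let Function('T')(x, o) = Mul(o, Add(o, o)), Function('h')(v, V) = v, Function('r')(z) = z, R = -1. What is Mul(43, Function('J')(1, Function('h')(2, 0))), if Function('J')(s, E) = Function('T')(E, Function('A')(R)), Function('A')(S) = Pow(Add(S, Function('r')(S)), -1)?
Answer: Rational(43, 2) ≈ 21.500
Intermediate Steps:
Function('A')(S) = Mul(Rational(1, 2), Pow(S, -1)) (Function('A')(S) = Pow(Add(S, S), -1) = Pow(Mul(2, S), -1) = Mul(Rational(1, 2), Pow(S, -1)))
Function('T')(x, o) = Mul(2, Pow(o, 2)) (Function('T')(x, o) = Mul(o, Mul(2, o)) = Mul(2, Pow(o, 2)))
Function('J')(s, E) = Rational(1, 2) (Function('J')(s, E) = Mul(2, Pow(Mul(Rational(1, 2), Pow(-1, -1)), 2)) = Mul(2, Pow(Mul(Rational(1, 2), -1), 2)) = Mul(2, Pow(Rational(-1, 2), 2)) = Mul(2, Rational(1, 4)) = Rational(1, 2))
Mul(43, Function('J')(1, Function('h')(2, 0))) = Mul(43, Rational(1, 2)) = Rational(43, 2)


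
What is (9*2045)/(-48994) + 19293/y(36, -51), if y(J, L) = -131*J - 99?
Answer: -344620439/78635370 ≈ -4.3825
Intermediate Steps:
y(J, L) = -99 - 131*J
(9*2045)/(-48994) + 19293/y(36, -51) = (9*2045)/(-48994) + 19293/(-99 - 131*36) = 18405*(-1/48994) + 19293/(-99 - 4716) = -18405/48994 + 19293/(-4815) = -18405/48994 + 19293*(-1/4815) = -18405/48994 - 6431/1605 = -344620439/78635370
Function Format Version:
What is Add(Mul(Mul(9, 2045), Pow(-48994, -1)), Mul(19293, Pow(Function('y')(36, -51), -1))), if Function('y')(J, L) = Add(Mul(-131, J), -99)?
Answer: Rational(-344620439, 78635370) ≈ -4.3825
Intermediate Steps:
Function('y')(J, L) = Add(-99, Mul(-131, J))
Add(Mul(Mul(9, 2045), Pow(-48994, -1)), Mul(19293, Pow(Function('y')(36, -51), -1))) = Add(Mul(Mul(9, 2045), Pow(-48994, -1)), Mul(19293, Pow(Add(-99, Mul(-131, 36)), -1))) = Add(Mul(18405, Rational(-1, 48994)), Mul(19293, Pow(Add(-99, -4716), -1))) = Add(Rational(-18405, 48994), Mul(19293, Pow(-4815, -1))) = Add(Rational(-18405, 48994), Mul(19293, Rational(-1, 4815))) = Add(Rational(-18405, 48994), Rational(-6431, 1605)) = Rational(-344620439, 78635370)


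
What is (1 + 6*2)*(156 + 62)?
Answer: 2834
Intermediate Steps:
(1 + 6*2)*(156 + 62) = (1 + 12)*218 = 13*218 = 2834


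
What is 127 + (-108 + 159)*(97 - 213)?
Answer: -5789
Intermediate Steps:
127 + (-108 + 159)*(97 - 213) = 127 + 51*(-116) = 127 - 5916 = -5789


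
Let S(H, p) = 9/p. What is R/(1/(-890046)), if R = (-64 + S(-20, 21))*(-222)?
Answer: -87927644340/7 ≈ -1.2561e+10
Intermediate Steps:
R = 98790/7 (R = (-64 + 9/21)*(-222) = (-64 + 9*(1/21))*(-222) = (-64 + 3/7)*(-222) = -445/7*(-222) = 98790/7 ≈ 14113.)
R/(1/(-890046)) = 98790/(7*(1/(-890046))) = 98790/(7*(-1/890046)) = (98790/7)*(-890046) = -87927644340/7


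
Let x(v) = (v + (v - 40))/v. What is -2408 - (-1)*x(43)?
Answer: -103498/43 ≈ -2406.9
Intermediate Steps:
x(v) = (-40 + 2*v)/v (x(v) = (v + (-40 + v))/v = (-40 + 2*v)/v)
-2408 - (-1)*x(43) = -2408 - (-1)*(2 - 40/43) = -2408 - (-1)*46/43 = -2408 - 1*(-46/43) = -2408 + 46/43 = -103498/43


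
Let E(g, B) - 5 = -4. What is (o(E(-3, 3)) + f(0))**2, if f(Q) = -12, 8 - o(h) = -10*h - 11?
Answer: 289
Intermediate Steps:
E(g, B) = 1 (E(g, B) = 5 - 4 = 1)
o(h) = 19 + 10*h (o(h) = 8 - (-10*h - 11) = 8 - (-11 - 10*h) = 8 + (11 + 10*h) = 19 + 10*h)
(o(E(-3, 3)) + f(0))**2 = ((19 + 10*1) - 12)**2 = ((19 + 10) - 12)**2 = (29 - 12)**2 = 17**2 = 289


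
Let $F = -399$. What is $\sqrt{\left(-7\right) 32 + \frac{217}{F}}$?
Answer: $\frac{i \sqrt{729543}}{57} \approx 14.985 i$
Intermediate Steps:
$\sqrt{\left(-7\right) 32 + \frac{217}{F}} = \sqrt{\left(-7\right) 32 + \frac{217}{-399}} = \sqrt{-224 + 217 \left(- \frac{1}{399}\right)} = \sqrt{-224 - \frac{31}{57}} = \sqrt{- \frac{12799}{57}} = \frac{i \sqrt{729543}}{57}$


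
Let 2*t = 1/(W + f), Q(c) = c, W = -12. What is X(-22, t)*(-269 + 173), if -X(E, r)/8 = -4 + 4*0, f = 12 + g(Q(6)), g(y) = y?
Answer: -3072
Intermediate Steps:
f = 18 (f = 12 + 6 = 18)
t = 1/12 (t = 1/(2*(-12 + 18)) = (1/2)/6 = (1/2)*(1/6) = 1/12 ≈ 0.083333)
X(E, r) = 32 (X(E, r) = -8*(-4 + 4*0) = -8*(-4 + 0) = -8*(-4) = 32)
X(-22, t)*(-269 + 173) = 32*(-269 + 173) = 32*(-96) = -3072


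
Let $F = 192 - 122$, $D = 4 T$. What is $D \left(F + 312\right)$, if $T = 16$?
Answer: $24448$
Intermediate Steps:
$D = 64$ ($D = 4 \cdot 16 = 64$)
$F = 70$ ($F = 192 - 122 = 70$)
$D \left(F + 312\right) = 64 \left(70 + 312\right) = 64 \cdot 382 = 24448$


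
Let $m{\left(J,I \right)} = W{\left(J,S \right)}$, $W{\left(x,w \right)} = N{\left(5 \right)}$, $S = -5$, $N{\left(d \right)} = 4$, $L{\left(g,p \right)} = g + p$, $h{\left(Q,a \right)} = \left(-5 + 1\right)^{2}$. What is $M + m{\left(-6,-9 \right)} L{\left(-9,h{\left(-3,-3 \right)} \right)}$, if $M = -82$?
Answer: $-54$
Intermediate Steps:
$h{\left(Q,a \right)} = 16$ ($h{\left(Q,a \right)} = \left(-4\right)^{2} = 16$)
$W{\left(x,w \right)} = 4$
$m{\left(J,I \right)} = 4$
$M + m{\left(-6,-9 \right)} L{\left(-9,h{\left(-3,-3 \right)} \right)} = -82 + 4 \left(-9 + 16\right) = -82 + 4 \cdot 7 = -82 + 28 = -54$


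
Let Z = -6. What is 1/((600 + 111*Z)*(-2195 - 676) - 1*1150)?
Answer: 1/188336 ≈ 5.3097e-6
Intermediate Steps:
1/((600 + 111*Z)*(-2195 - 676) - 1*1150) = 1/((600 + 111*(-6))*(-2195 - 676) - 1*1150) = 1/((600 - 666)*(-2871) - 1150) = 1/(-66*(-2871) - 1150) = 1/(189486 - 1150) = 1/188336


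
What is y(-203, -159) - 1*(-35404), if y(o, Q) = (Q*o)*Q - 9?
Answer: -5096648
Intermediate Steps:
y(o, Q) = -9 + o*Q² (y(o, Q) = o*Q² - 9 = -9 + o*Q²)
y(-203, -159) - 1*(-35404) = (-9 - 203*(-159)²) - 1*(-35404) = (-9 - 203*25281) + 35404 = (-9 - 5132043) + 35404 = -5132052 + 35404 = -5096648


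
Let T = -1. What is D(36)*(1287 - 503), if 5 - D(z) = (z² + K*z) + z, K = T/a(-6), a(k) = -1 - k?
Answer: -5173616/5 ≈ -1.0347e+6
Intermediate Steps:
K = -⅕ (K = -1/(-1 - 1*(-6)) = -1/(-1 + 6) = -1/5 = -1*⅕ = -⅕ ≈ -0.20000)
D(z) = 5 - z² - 4*z/5 (D(z) = 5 - ((z² - z/5) + z) = 5 - (z² + 4*z/5) = 5 + (-z² - 4*z/5) = 5 - z² - 4*z/5)
D(36)*(1287 - 503) = (5 - 1*36² - ⅘*36)*(1287 - 503) = (5 - 1*1296 - 144/5)*784 = (5 - 1296 - 144/5)*784 = -6599/5*784 = -5173616/5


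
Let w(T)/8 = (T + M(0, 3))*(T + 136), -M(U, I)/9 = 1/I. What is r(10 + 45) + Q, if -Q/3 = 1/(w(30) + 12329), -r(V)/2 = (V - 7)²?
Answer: -222036483/48185 ≈ -4608.0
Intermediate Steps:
r(V) = -2*(-7 + V)² (r(V) = -2*(V - 7)² = -2*(-7 + V)²)
M(U, I) = -9/I
w(T) = 8*(-3 + T)*(136 + T) (w(T) = 8*((T - 9/3)*(T + 136)) = 8*((T - 9*⅓)*(136 + T)) = 8*((T - 3)*(136 + T)) = 8*((-3 + T)*(136 + T)) = 8*(-3 + T)*(136 + T))
Q = -3/48185 (Q = -3/((-3264 + 8*30² + 1064*30) + 12329) = -3/((-3264 + 8*900 + 31920) + 12329) = -3/((-3264 + 7200 + 31920) + 12329) = -3/(35856 + 12329) = -3/48185 ≈ -6.2260e-5)
r(10 + 45) + Q = -2*(-7 + (10 + 45))² - 3/48185 = -2*(-7 + 55)² - 3/48185 = -2*48² - 3/48185 = -2*2304 - 3/48185 = -4608 - 3/48185 = -222036483/48185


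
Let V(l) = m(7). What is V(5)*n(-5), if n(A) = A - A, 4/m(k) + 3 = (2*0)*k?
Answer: 0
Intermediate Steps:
m(k) = -4/3 (m(k) = 4/(-3 + (2*0)*k) = 4/(-3 + 0*k) = 4/(-3 + 0) = 4/(-3) = 4*(-⅓) = -4/3)
V(l) = -4/3
n(A) = 0
V(5)*n(-5) = -4/3*0 = 0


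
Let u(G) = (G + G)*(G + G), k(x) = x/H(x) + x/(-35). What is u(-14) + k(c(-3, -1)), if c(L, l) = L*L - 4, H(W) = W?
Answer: 5494/7 ≈ 784.86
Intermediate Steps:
c(L, l) = -4 + L² (c(L, l) = L² - 4 = -4 + L²)
k(x) = 1 - x/35 (k(x) = x/x + x/(-35) = 1 + x*(-1/35) = 1 - x/35)
u(G) = 4*G² (u(G) = (2*G)*(2*G) = 4*G²)
u(-14) + k(c(-3, -1)) = 4*(-14)² + (1 - (-4 + (-3)²)/35) = 4*196 + (1 - (-4 + 9)/35) = 784 + (1 - 1/35*5) = 784 + (1 - ⅐) = 784 + 6/7 = 5494/7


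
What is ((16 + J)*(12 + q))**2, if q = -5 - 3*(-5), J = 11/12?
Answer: 4986289/36 ≈ 1.3851e+5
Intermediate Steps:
J = 11/12 (J = 11*(1/12) = 11/12 ≈ 0.91667)
q = 10 (q = -5 + 15 = 10)
((16 + J)*(12 + q))**2 = ((16 + 11/12)*(12 + 10))**2 = ((203/12)*22)**2 = (2233/6)**2 = 4986289/36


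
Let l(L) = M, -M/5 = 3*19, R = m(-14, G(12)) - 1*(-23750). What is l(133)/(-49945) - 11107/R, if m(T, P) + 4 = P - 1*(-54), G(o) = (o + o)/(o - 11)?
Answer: -109589855/237977936 ≈ -0.46050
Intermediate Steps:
G(o) = 2*o/(-11 + o) (G(o) = (2*o)/(-11 + o) = 2*o/(-11 + o))
m(T, P) = 50 + P (m(T, P) = -4 + (P - 1*(-54)) = -4 + (P + 54) = -4 + (54 + P) = 50 + P)
R = 23824 (R = (50 + 2*12/(-11 + 12)) - 1*(-23750) = (50 + 2*12/1) + 23750 = (50 + 2*12*1) + 23750 = (50 + 24) + 23750 = 74 + 23750 = 23824)
M = -285 (M = -15*19 = -5*57 = -285)
l(L) = -285
l(133)/(-49945) - 11107/R = -285/(-49945) - 11107/23824 = -285*(-1/49945) - 11107*1/23824 = 57/9989 - 11107/23824 = -109589855/237977936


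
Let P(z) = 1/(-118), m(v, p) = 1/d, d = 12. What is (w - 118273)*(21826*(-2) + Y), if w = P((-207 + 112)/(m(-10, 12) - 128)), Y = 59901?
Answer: -226774537535/118 ≈ -1.9218e+9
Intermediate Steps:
m(v, p) = 1/12
P(z) = -1/118
w = -1/118 ≈ -0.0084746
(w - 118273)*(21826*(-2) + Y) = (-1/118 - 118273)*(21826*(-2) + 59901) = -13956215*(-43652 + 59901)/118 = -13956215/118*16249 = -226774537535/118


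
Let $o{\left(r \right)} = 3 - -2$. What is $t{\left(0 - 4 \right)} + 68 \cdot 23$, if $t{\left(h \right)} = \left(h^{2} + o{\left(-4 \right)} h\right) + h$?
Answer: $1556$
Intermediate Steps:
$o{\left(r \right)} = 5$ ($o{\left(r \right)} = 3 + 2 = 5$)
$t{\left(h \right)} = h^{2} + 6 h$ ($t{\left(h \right)} = \left(h^{2} + 5 h\right) + h = h^{2} + 6 h$)
$t{\left(0 - 4 \right)} + 68 \cdot 23 = \left(0 - 4\right) \left(6 + \left(0 - 4\right)\right) + 68 \cdot 23 = - 4 \left(6 - 4\right) + 1564 = \left(-4\right) 2 + 1564 = -8 + 1564 = 1556$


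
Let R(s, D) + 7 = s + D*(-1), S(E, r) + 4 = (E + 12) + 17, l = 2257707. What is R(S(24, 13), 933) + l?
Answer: 2256816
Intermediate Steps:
S(E, r) = 25 + E (S(E, r) = -4 + ((E + 12) + 17) = -4 + ((12 + E) + 17) = -4 + (29 + E) = 25 + E)
R(s, D) = -7 + s - D (R(s, D) = -7 + (s + D*(-1)) = -7 + (s - D) = -7 + s - D)
R(S(24, 13), 933) + l = (-7 + (25 + 24) - 1*933) + 2257707 = (-7 + 49 - 933) + 2257707 = -891 + 2257707 = 2256816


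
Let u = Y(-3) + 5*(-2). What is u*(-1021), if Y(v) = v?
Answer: 13273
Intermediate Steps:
u = -13 (u = -3 + 5*(-2) = -3 - 10 = -13)
u*(-1021) = -13*(-1021) = 13273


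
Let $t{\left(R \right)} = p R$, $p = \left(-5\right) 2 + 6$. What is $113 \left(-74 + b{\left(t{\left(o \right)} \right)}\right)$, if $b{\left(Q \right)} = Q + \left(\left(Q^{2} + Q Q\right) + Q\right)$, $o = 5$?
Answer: $77518$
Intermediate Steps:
$p = -4$ ($p = -10 + 6 = -4$)
$t{\left(R \right)} = - 4 R$
$b{\left(Q \right)} = 2 Q + 2 Q^{2}$ ($b{\left(Q \right)} = Q + \left(\left(Q^{2} + Q^{2}\right) + Q\right) = Q + \left(2 Q^{2} + Q\right) = Q + \left(Q + 2 Q^{2}\right) = 2 Q + 2 Q^{2}$)
$113 \left(-74 + b{\left(t{\left(o \right)} \right)}\right) = 113 \left(-74 + 2 \left(\left(-4\right) 5\right) \left(1 - 20\right)\right) = 113 \left(-74 + 2 \left(-20\right) \left(1 - 20\right)\right) = 113 \left(-74 + 2 \left(-20\right) \left(-19\right)\right) = 113 \left(-74 + 760\right) = 113 \cdot 686 = 77518$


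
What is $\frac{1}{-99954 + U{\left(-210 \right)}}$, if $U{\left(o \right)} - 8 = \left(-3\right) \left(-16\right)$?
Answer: $- \frac{1}{99898} \approx -1.001 \cdot 10^{-5}$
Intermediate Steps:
$U{\left(o \right)} = 56$ ($U{\left(o \right)} = 8 - -48 = 8 + 48 = 56$)
$\frac{1}{-99954 + U{\left(-210 \right)}} = \frac{1}{-99954 + 56} = \frac{1}{-99898} = - \frac{1}{99898}$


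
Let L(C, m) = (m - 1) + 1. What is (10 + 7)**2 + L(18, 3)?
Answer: 292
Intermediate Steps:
L(C, m) = m (L(C, m) = (-1 + m) + 1 = m)
(10 + 7)**2 + L(18, 3) = (10 + 7)**2 + 3 = 17**2 + 3 = 289 + 3 = 292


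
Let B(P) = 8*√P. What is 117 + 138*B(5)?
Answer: 117 + 1104*√5 ≈ 2585.6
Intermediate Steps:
117 + 138*B(5) = 117 + 138*(8*√5) = 117 + 1104*√5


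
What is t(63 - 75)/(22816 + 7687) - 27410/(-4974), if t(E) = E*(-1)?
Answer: 418073459/75860961 ≈ 5.5110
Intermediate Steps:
t(E) = -E
t(63 - 75)/(22816 + 7687) - 27410/(-4974) = (-(63 - 75))/(22816 + 7687) - 27410/(-4974) = -1*(-12)/30503 - 27410*(-1/4974) = 12*(1/30503) + 13705/2487 = 12/30503 + 13705/2487 = 418073459/75860961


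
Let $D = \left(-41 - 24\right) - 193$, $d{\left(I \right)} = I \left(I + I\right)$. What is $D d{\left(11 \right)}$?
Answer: $-62436$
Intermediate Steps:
$d{\left(I \right)} = 2 I^{2}$ ($d{\left(I \right)} = I 2 I = 2 I^{2}$)
$D = -258$ ($D = -65 - 193 = -258$)
$D d{\left(11 \right)} = - 258 \cdot 2 \cdot 11^{2} = - 258 \cdot 2 \cdot 121 = \left(-258\right) 242 = -62436$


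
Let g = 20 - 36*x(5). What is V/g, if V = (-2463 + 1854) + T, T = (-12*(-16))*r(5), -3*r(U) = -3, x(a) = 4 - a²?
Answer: -417/776 ≈ -0.53737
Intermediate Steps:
r(U) = 1 (r(U) = -⅓*(-3) = 1)
T = 192 (T = -12*(-16)*1 = 192*1 = 192)
V = -417 (V = (-2463 + 1854) + 192 = -609 + 192 = -417)
g = 776 (g = 20 - 36*(4 - 1*5²) = 20 - 36*(4 - 1*25) = 20 - 36*(4 - 25) = 20 - 36*(-21) = 20 + 756 = 776)
V/g = -417/776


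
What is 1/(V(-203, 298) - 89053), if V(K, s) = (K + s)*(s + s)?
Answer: -1/32433 ≈ -3.0833e-5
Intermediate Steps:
V(K, s) = 2*s*(K + s) (V(K, s) = (K + s)*(2*s) = 2*s*(K + s))
1/(V(-203, 298) - 89053) = 1/(2*298*(-203 + 298) - 89053) = 1/(2*298*95 - 89053) = 1/(56620 - 89053) = 1/(-32433) = -1/32433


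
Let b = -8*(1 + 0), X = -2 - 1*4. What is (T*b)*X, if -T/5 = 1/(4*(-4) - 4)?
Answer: 12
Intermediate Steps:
T = 1/4 (T = -5/(4*(-4) - 4) = -5/(-16 - 4) = -5/(-20) = -5*(-1/20) = 1/4 ≈ 0.25000)
X = -6 (X = -2 - 4 = -6)
b = -8 ≈ -8.0000
(T*b)*X = ((1/4)*(-8))*(-6) = -2*(-6) = 12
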